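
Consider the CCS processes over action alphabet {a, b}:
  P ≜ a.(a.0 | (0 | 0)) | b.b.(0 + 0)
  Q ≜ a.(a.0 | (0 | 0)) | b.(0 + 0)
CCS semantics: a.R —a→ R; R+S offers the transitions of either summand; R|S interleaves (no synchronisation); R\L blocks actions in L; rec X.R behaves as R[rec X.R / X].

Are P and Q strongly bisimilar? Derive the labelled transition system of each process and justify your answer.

not bisimilar

Reachable graph of P (9 states):
  p0 = a.(a.0 | (0 | 0)) | b.b.(0 + 0) :: -a-> p1, -b-> p2
  p1 = a.0 | (0 | 0) | b.b.(0 + 0) :: -a-> p3, -b-> p4
  p2 = a.(a.0 | (0 | 0)) | b.(0 + 0) :: -a-> p4, -b-> p5
  p3 = 0 | (0 | 0) | b.b.(0 + 0) :: -b-> p6
  p4 = a.0 | (0 | 0) | b.(0 + 0) :: -a-> p6, -b-> p7
  p5 = a.(a.0 | (0 | 0)) | (0 + 0) :: -a-> p7
  p6 = 0 | (0 | 0) | b.(0 + 0) :: -b-> p8
  p7 = a.0 | (0 | 0) | (0 + 0) :: -a-> p8
  p8 = 0 | (0 | 0) | (0 + 0) :: stopped
Reachable graph of Q (6 states):
  q0 = a.(a.0 | (0 | 0)) | b.(0 + 0) :: -a-> q1, -b-> q2
  q1 = a.0 | (0 | 0) | b.(0 + 0) :: -a-> q3, -b-> q4
  q2 = a.(a.0 | (0 | 0)) | (0 + 0) :: -a-> q4
  q3 = 0 | (0 | 0) | b.(0 + 0) :: -b-> q5
  q4 = a.0 | (0 | 0) | (0 + 0) :: -a-> q5
  q5 = 0 | (0 | 0) | (0 + 0) :: stopped
Bisimilarity quotient blocks:
  B0 = {p0}
  B1 = {p1}
  B2 = {p3}
  B3 = {p6, q3}
  B4 = {p8, q5}
  B5 = {p4, q1}
  B6 = {p7, q4}
  B7 = {p2, q0}
  B8 = {p5, q2}
p0 ∈ B0, q0 ∈ B7 → different blocks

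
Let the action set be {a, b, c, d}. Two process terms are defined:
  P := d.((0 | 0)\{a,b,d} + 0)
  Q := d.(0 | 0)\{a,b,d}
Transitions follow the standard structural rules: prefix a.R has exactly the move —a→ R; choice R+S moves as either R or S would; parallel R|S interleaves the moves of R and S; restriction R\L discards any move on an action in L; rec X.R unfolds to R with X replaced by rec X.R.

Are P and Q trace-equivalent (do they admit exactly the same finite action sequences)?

trace-equivalent

Reachable graph of P (2 states):
  u0 = d.((0 | 0)\{a,b,d} + 0) → =d=> u1
  u1 = (0 | 0)\{a,b,d} + 0 → ∅
Reachable graph of Q (2 states):
  v0 = d.(0 | 0)\{a,b,d} → =d=> v1
  v1 = (0 | 0)\{a,b,d} → ∅
Bisimilarity quotient blocks:
  B0 = {u0, v0}
  B1 = {u1, v1}
u0 ∈ B0, v0 ∈ B0 → same block
Bisimilar ⇒ trace-equivalent.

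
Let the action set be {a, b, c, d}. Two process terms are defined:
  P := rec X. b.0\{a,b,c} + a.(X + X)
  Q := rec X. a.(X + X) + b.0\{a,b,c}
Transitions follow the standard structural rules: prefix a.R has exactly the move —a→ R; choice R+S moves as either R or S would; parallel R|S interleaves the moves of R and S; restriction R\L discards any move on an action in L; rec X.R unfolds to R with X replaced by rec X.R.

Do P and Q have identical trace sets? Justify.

Reachable graph of P (3 states):
  p0 = rec X. b.0\{a,b,c} + a.(X + X) | --a--▸ p1, --b--▸ p2
  p1 = (rec X. b.0\{a,b,c} + a.(X + X)) + (rec X. b.0\{a,b,c} + a.(X + X)) | --a--▸ p1, --b--▸ p2
  p2 = 0\{a,b,c} | stopped
Reachable graph of Q (3 states):
  q0 = rec X. a.(X + X) + b.0\{a,b,c} | --a--▸ q1, --b--▸ q2
  q1 = (rec X. a.(X + X) + b.0\{a,b,c}) + (rec X. a.(X + X) + b.0\{a,b,c}) | --a--▸ q1, --b--▸ q2
  q2 = 0\{a,b,c} | stopped
Bisimilarity quotient blocks:
  B0 = {p0, p1, q0, q1}
  B1 = {p2, q2}
p0 ∈ B0, q0 ∈ B0 → same block
Bisimilar ⇒ trace-equivalent.

traces(P) = traces(Q)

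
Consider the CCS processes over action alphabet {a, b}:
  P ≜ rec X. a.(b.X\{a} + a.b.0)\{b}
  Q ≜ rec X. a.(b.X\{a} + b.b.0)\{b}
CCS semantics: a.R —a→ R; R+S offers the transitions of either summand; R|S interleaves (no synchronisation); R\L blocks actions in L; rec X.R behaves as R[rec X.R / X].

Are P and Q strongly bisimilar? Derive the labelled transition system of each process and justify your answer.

P's transition system — 3 states:
  u0 = rec X. a.(b.X\{a} + a.b.0)\{b} → —a→ u1
  u1 = (b.(rec X. a.(b.X\{a} + a.b.0)\{b})\{a} + a.b.0)\{b} → —a→ u2
  u2 = (b.0)\{b} → ·
Q's transition system — 2 states:
  v0 = rec X. a.(b.X\{a} + b.b.0)\{b} → —a→ v1
  v1 = (b.(rec X. a.(b.X\{a} + b.b.0)\{b})\{a} + b.b.0)\{b} → ·
Bisimilarity quotient blocks:
  B0 = {u0}
  B1 = {u1, v0}
  B2 = {u2, v1}
u0 ∈ B0, v0 ∈ B1 → different blocks

not bisimilar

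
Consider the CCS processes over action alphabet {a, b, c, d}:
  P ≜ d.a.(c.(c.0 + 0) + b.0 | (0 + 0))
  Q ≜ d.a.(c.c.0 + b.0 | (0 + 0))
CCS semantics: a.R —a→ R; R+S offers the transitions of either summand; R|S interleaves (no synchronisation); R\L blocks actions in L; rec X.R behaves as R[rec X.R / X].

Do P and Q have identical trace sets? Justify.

LTS(P): 6 reachable states
  m0 = d.a.(c.(c.0 + 0) + b.0 | (0 + 0)) → =d=> m1
  m1 = a.(c.(c.0 + 0) + b.0 | (0 + 0)) → =a=> m2
  m2 = c.(c.0 + 0) + b.0 | (0 + 0) → =b=> m3, =c=> m4
  m3 = 0 | (0 + 0) → (no moves)
  m4 = c.0 + 0 → =c=> m5
  m5 = 0 → (no moves)
LTS(Q): 6 reachable states
  n0 = d.a.(c.c.0 + b.0 | (0 + 0)) → =d=> n1
  n1 = a.(c.c.0 + b.0 | (0 + 0)) → =a=> n2
  n2 = c.c.0 + b.0 | (0 + 0) → =b=> n3, =c=> n4
  n3 = 0 | (0 + 0) → (no moves)
  n4 = c.0 → =c=> n5
  n5 = 0 → (no moves)
Coarsest stable partition (strong bisimilarity classes):
  B0 = {m0, n0}
  B1 = {m1, n1}
  B2 = {m2, n2}
  B3 = {m3, m5, n3, n5}
  B4 = {m4, n4}
m0 ∈ B0, n0 ∈ B0 → same block
Bisimilar ⇒ trace-equivalent.

traces(P) = traces(Q)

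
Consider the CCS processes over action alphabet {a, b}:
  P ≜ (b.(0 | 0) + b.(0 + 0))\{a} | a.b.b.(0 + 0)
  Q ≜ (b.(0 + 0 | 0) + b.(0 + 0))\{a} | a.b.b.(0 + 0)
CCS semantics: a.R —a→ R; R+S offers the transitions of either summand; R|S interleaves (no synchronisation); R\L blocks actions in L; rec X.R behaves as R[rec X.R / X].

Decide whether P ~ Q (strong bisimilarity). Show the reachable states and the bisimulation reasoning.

P ~ Q

LTS(P): 12 reachable states
  s0 = (b.(0 | 0) + b.(0 + 0))\{a} | a.b.b.(0 + 0) has moves —a→ s1, —b→ s2, —b→ s3
  s1 = (b.(0 | 0) + b.(0 + 0))\{a} | b.b.(0 + 0) has moves —b→ s4, —b→ s5, —b→ s6
  s2 = (0 + 0)\{a} | a.b.b.(0 + 0) has moves —a→ s4
  s3 = (0 | 0)\{a} | a.b.b.(0 + 0) has moves —a→ s5
  s4 = (0 + 0)\{a} | b.b.(0 + 0) has moves —b→ s7
  s5 = (0 | 0)\{a} | b.b.(0 + 0) has moves —b→ s8
  s6 = (b.(0 | 0) + b.(0 + 0))\{a} | b.(0 + 0) has moves —b→ s7, —b→ s8, —b→ s9
  s7 = (0 + 0)\{a} | b.(0 + 0) has moves —b→ s10
  s8 = (0 | 0)\{a} | b.(0 + 0) has moves —b→ s11
  s9 = (b.(0 | 0) + b.(0 + 0))\{a} | (0 + 0) has moves —b→ s10, —b→ s11
  s10 = (0 + 0)\{a} | (0 + 0) has moves ·
  s11 = (0 | 0)\{a} | (0 + 0) has moves ·
LTS(Q): 12 reachable states
  t0 = (b.(0 + 0 | 0) + b.(0 + 0))\{a} | a.b.b.(0 + 0) has moves —a→ t1, —b→ t2, —b→ t3
  t1 = (b.(0 + 0 | 0) + b.(0 + 0))\{a} | b.b.(0 + 0) has moves —b→ t4, —b→ t5, —b→ t6
  t2 = (0 + 0 | 0)\{a} | a.b.b.(0 + 0) has moves —a→ t4
  t3 = (0 + 0)\{a} | a.b.b.(0 + 0) has moves —a→ t5
  t4 = (0 + 0 | 0)\{a} | b.b.(0 + 0) has moves —b→ t7
  t5 = (0 + 0)\{a} | b.b.(0 + 0) has moves —b→ t8
  t6 = (b.(0 + 0 | 0) + b.(0 + 0))\{a} | b.(0 + 0) has moves —b→ t7, —b→ t8, —b→ t9
  t7 = (0 + 0 | 0)\{a} | b.(0 + 0) has moves —b→ t10
  t8 = (0 + 0)\{a} | b.(0 + 0) has moves —b→ t11
  t9 = (b.(0 + 0 | 0) + b.(0 + 0))\{a} | (0 + 0) has moves —b→ t10, —b→ t11
  t10 = (0 + 0 | 0)\{a} | (0 + 0) has moves ·
  t11 = (0 + 0)\{a} | (0 + 0) has moves ·
Partition-refinement fixed point:
  B0 = {s0, t0}
  B1 = {s2, s3, t2, t3}
  B2 = {s4, s5, s6, t4, t5, t6}
  B3 = {s7, s8, s9, t7, t8, t9}
  B4 = {s10, s11, t10, t11}
  B5 = {s1, t1}
s0 ∈ B0, t0 ∈ B0 → same block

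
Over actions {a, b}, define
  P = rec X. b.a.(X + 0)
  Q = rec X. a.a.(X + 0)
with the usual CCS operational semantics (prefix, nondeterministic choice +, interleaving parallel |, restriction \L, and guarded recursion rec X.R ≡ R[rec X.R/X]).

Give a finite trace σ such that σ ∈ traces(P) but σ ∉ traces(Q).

LTS(P): 3 reachable states
  p0 = rec X. b.a.(X + 0) has moves ··b··> p1
  p1 = a.((rec X. b.a.(X + 0)) + 0) has moves ··a··> p2
  p2 = (rec X. b.a.(X + 0)) + 0 has moves ··b··> p1
LTS(Q): 3 reachable states
  q0 = rec X. a.a.(X + 0) has moves ··a··> q1
  q1 = a.((rec X. a.a.(X + 0)) + 0) has moves ··a··> q2
  q2 = (rec X. a.a.(X + 0)) + 0 has moves ··a··> q1
Executing b from P (initial set {p0}):
  [1] b ⇒ {p1}
  — P admits the full trace.
Executing b from Q (initial set {q0}):
  [1] b ⇒ ∅  — Q cannot continue

b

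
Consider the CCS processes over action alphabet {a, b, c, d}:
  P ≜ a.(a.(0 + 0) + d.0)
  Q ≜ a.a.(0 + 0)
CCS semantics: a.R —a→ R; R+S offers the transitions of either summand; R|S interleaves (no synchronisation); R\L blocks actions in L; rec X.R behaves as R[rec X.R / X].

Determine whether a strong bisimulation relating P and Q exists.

P's transition system — 4 states:
  m0 = a.(a.(0 + 0) + d.0) has moves —a→ m1
  m1 = a.(0 + 0) + d.0 has moves —a→ m2, —d→ m3
  m2 = 0 + 0 has moves stopped
  m3 = 0 has moves stopped
Q's transition system — 3 states:
  n0 = a.a.(0 + 0) has moves —a→ n1
  n1 = a.(0 + 0) has moves —a→ n2
  n2 = 0 + 0 has moves stopped
Partition-refinement fixed point:
  B0 = {m0}
  B1 = {m1}
  B2 = {m2, m3, n2}
  B3 = {n0}
  B4 = {n1}
m0 ∈ B0, n0 ∈ B3 → different blocks

NO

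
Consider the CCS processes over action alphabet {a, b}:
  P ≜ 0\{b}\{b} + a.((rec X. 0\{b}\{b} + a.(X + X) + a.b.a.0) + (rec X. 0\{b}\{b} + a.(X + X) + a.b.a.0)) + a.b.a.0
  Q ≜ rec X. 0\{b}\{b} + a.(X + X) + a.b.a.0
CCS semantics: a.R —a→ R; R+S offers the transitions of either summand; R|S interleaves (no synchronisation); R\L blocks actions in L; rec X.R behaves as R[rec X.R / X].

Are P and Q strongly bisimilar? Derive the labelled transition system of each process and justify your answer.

Reachable graph of P (5 states):
  p0 = 0\{b}\{b} + a.((rec X. 0\{b}\{b} + a.(X + X) + a.b.a.0) + (rec X. 0\{b}\{b} + a.(X + X) + a.b.a.0)) + a.b.a.0 has moves --a--▸ p1, --a--▸ p2
  p1 = (rec X. 0\{b}\{b} + a.(X + X) + a.b.a.0) + (rec X. 0\{b}\{b} + a.(X + X) + a.b.a.0) has moves --a--▸ p1, --a--▸ p2
  p2 = b.a.0 has moves --b--▸ p3
  p3 = a.0 has moves --a--▸ p4
  p4 = 0 has moves deadlocked
Reachable graph of Q (5 states):
  q0 = rec X. 0\{b}\{b} + a.(X + X) + a.b.a.0 has moves --a--▸ q1, --a--▸ q2
  q1 = (rec X. 0\{b}\{b} + a.(X + X) + a.b.a.0) + (rec X. 0\{b}\{b} + a.(X + X) + a.b.a.0) has moves --a--▸ q1, --a--▸ q2
  q2 = b.a.0 has moves --b--▸ q3
  q3 = a.0 has moves --a--▸ q4
  q4 = 0 has moves deadlocked
Partition-refinement fixed point:
  B0 = {p0, p1, q0, q1}
  B1 = {p2, q2}
  B2 = {p3, q3}
  B3 = {p4, q4}
p0 ∈ B0, q0 ∈ B0 → same block

bisimilar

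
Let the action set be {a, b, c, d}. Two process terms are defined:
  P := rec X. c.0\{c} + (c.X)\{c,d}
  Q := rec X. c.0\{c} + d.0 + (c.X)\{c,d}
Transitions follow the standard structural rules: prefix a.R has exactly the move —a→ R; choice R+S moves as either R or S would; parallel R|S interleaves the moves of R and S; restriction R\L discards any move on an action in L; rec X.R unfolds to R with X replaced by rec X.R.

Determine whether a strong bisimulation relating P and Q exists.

LTS(P): 2 reachable states
  s0 = rec X. c.0\{c} + (c.X)\{c,d} has moves ··c··> s1
  s1 = 0\{c} has moves deadlocked
LTS(Q): 3 reachable states
  t0 = rec X. c.0\{c} + d.0 + (c.X)\{c,d} has moves ··c··> t1, ··d··> t2
  t1 = 0\{c} has moves deadlocked
  t2 = 0 has moves deadlocked
Bisimilarity quotient blocks:
  B0 = {s0}
  B1 = {s1, t1, t2}
  B2 = {t0}
s0 ∈ B0, t0 ∈ B2 → different blocks

P ≁ Q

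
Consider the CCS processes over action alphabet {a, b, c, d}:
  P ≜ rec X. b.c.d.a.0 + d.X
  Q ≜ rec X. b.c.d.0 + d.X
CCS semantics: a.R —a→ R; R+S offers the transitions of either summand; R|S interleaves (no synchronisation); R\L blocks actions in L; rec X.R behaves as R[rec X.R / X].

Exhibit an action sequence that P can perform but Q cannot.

Reachable graph of P (5 states):
  p0 = rec X. b.c.d.a.0 + d.X | --b--▸ p1, --d--▸ p0
  p1 = c.d.a.0 | --c--▸ p2
  p2 = d.a.0 | --d--▸ p3
  p3 = a.0 | --a--▸ p4
  p4 = 0 | (no moves)
Reachable graph of Q (4 states):
  q0 = rec X. b.c.d.0 + d.X | --b--▸ q1, --d--▸ q0
  q1 = c.d.0 | --c--▸ q2
  q2 = d.0 | --d--▸ q3
  q3 = 0 | (no moves)
Trace ⟨bcda⟩ through P, begin at {p0}:
  after b @ step 1: {p1}
  after c @ step 2: {p2}
  after d @ step 3: {p3}
  after a @ step 4: {p4}
  ✓ P
Trace ⟨bcda⟩ through Q, begin at {q0}:
  after b @ step 1: {q1}
  after c @ step 2: {q2}
  after d @ step 3: {q3}
  after a @ step 4: ∅  — Q cannot continue

bcda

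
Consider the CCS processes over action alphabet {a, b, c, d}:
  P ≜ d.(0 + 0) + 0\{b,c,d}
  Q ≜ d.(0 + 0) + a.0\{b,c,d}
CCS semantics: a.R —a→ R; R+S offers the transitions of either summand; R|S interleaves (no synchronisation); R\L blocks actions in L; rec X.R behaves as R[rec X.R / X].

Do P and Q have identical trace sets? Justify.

traces(P) ≠ traces(Q) — witness ⟨a⟩

P's transition system — 2 states:
  m0 = d.(0 + 0) + 0\{b,c,d} :: —d→ m1
  m1 = 0 + 0 :: stopped
Q's transition system — 3 states:
  n0 = d.(0 + 0) + a.0\{b,c,d} :: —a→ n1, —d→ n2
  n1 = 0\{b,c,d} :: stopped
  n2 = 0 + 0 :: stopped
Run σ = ⟨a⟩ on Q: start {n0}
  [1] a ⇒ {n1}
  ✓ Q
Run σ = ⟨a⟩ on P: start {m0}
  [1] a ⇒ no successor for P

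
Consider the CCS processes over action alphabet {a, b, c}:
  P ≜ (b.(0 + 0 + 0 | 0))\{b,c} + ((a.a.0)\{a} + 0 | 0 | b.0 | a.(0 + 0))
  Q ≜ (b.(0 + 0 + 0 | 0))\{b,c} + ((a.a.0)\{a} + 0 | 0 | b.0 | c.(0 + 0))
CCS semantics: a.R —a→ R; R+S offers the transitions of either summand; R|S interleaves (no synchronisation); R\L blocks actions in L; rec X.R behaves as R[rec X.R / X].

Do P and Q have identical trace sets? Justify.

trace-distinct — witness ⟨a⟩

P's transition system — 4 states:
  m0 = (b.(0 + 0 + 0 | 0))\{b,c} + ((a.a.0)\{a} + 0 | 0 | b.0 | a.(0 + 0)) has moves ··a··> m1, ··b··> m2
  m1 = 0 | 0 | b.0 | (0 + 0) has moves ··b··> m3
  m2 = 0 | 0 | 0 | a.(0 + 0) has moves ··a··> m3
  m3 = 0 | 0 | 0 | (0 + 0) has moves deadlocked
Q's transition system — 4 states:
  n0 = (b.(0 + 0 + 0 | 0))\{b,c} + ((a.a.0)\{a} + 0 | 0 | b.0 | c.(0 + 0)) has moves ··b··> n1, ··c··> n2
  n1 = 0 | 0 | 0 | c.(0 + 0) has moves ··c··> n3
  n2 = 0 | 0 | b.0 | (0 + 0) has moves ··b··> n3
  n3 = 0 | 0 | 0 | (0 + 0) has moves deadlocked
Executing a from P (initial set {m0}):
  after a @ step 1: {m1}
  ✓ P
Executing a from Q (initial set {n0}):
  after a @ step 1: ∅ (Q stuck)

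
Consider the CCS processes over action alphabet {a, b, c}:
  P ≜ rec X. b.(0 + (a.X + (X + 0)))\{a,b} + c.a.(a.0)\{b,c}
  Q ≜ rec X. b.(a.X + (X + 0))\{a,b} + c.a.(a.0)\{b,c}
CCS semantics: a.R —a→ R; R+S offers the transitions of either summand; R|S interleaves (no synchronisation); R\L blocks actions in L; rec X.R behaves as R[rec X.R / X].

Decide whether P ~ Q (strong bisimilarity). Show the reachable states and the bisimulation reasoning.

P ~ Q

P's transition system — 6 states:
  u0 = rec X. b.(0 + (a.X + (X + 0)))\{a,b} + c.a.(a.0)\{b,c} | ··b··> u1, ··c··> u2
  u1 = (0 + (a.(rec X. b.(0 + (a.X + (X + 0)))\{a,b} + c.a.(a.0)\{b,c}) + ((rec X. b.(0 + (a.X + (X + 0)))\{a,b} + c.a.(a.0)\{b,c}) + 0)))\{a,b} | ··c··> u3
  u2 = a.(a.0)\{b,c} | ··a··> u4
  u3 = (a.(a.0)\{b,c})\{a,b} | ·
  u4 = (a.0)\{b,c} | ··a··> u5
  u5 = 0\{b,c} | ·
Q's transition system — 6 states:
  v0 = rec X. b.(a.X + (X + 0))\{a,b} + c.a.(a.0)\{b,c} | ··b··> v1, ··c··> v2
  v1 = (a.(rec X. b.(a.X + (X + 0))\{a,b} + c.a.(a.0)\{b,c}) + ((rec X. b.(a.X + (X + 0))\{a,b} + c.a.(a.0)\{b,c}) + 0))\{a,b} | ··c··> v3
  v2 = a.(a.0)\{b,c} | ··a··> v4
  v3 = (a.(a.0)\{b,c})\{a,b} | ·
  v4 = (a.0)\{b,c} | ··a··> v5
  v5 = 0\{b,c} | ·
Coarsest stable partition (strong bisimilarity classes):
  B0 = {u0, v0}
  B1 = {u2, v2}
  B2 = {u4, v4}
  B3 = {u3, u5, v3, v5}
  B4 = {u1, v1}
u0 ∈ B0, v0 ∈ B0 → same block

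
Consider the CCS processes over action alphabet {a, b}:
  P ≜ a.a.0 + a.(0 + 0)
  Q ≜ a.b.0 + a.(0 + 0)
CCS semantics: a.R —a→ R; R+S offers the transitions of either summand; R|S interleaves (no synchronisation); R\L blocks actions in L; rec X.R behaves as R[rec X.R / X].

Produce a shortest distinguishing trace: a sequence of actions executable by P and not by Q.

aa

Reachable graph of P (4 states):
  u0 = a.a.0 + a.(0 + 0) ⊢ —a→ u1, —a→ u2
  u1 = 0 + 0 ⊢ ∅
  u2 = a.0 ⊢ —a→ u3
  u3 = 0 ⊢ ∅
Reachable graph of Q (4 states):
  v0 = a.b.0 + a.(0 + 0) ⊢ —a→ v1, —a→ v2
  v1 = 0 + 0 ⊢ ∅
  v2 = b.0 ⊢ —b→ v3
  v3 = 0 ⊢ ∅
Trace ⟨aa⟩ through P, begin at {u0}:
  [1] a ⇒ {u1, u2}
  [2] a ⇒ {u3}
  — P admits the full trace.
Trace ⟨aa⟩ through Q, begin at {v0}:
  [1] a ⇒ {v1, v2}
  [2] a ⇒ ∅ (Q stuck)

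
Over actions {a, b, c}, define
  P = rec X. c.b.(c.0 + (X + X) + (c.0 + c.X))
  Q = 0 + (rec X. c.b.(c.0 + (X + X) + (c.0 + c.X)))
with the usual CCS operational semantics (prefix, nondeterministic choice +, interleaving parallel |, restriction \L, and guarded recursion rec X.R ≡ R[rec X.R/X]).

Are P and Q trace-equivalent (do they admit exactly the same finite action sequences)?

trace-equivalent

Reachable graph of P (4 states):
  m0 = rec X. c.b.(c.0 + (X + X) + (c.0 + c.X)) → —c→ m1
  m1 = b.(c.0 + ((rec X. c.b.(c.0 + (X + X) + (c.0 + c.X))) + (rec X. c.b.(c.0 + (X + X) + (c.0 + c.X)))) + (c.0 + c.(rec X. c.b.(c.0 + (X + X) + (c.0 + c.X))))) → —b→ m2
  m2 = c.0 + ((rec X. c.b.(c.0 + (X + X) + (c.0 + c.X))) + (rec X. c.b.(c.0 + (X + X) + (c.0 + c.X)))) + (c.0 + c.(rec X. c.b.(c.0 + (X + X) + (c.0 + c.X)))) → —c→ m0, —c→ m1, —c→ m3
  m3 = 0 → (no moves)
Reachable graph of Q (5 states):
  n0 = 0 + (rec X. c.b.(c.0 + (X + X) + (c.0 + c.X))) → —c→ n1
  n1 = b.(c.0 + ((rec X. c.b.(c.0 + (X + X) + (c.0 + c.X))) + (rec X. c.b.(c.0 + (X + X) + (c.0 + c.X)))) + (c.0 + c.(rec X. c.b.(c.0 + (X + X) + (c.0 + c.X))))) → —b→ n2
  n2 = c.0 + ((rec X. c.b.(c.0 + (X + X) + (c.0 + c.X))) + (rec X. c.b.(c.0 + (X + X) + (c.0 + c.X)))) + (c.0 + c.(rec X. c.b.(c.0 + (X + X) + (c.0 + c.X)))) → —c→ n1, —c→ n3, —c→ n4
  n3 = 0 → (no moves)
  n4 = rec X. c.b.(c.0 + (X + X) + (c.0 + c.X)) → —c→ n1
Partition-refinement fixed point:
  B0 = {m0, n0, n4}
  B1 = {m1, n1}
  B2 = {m2, n2}
  B3 = {m3, n3}
m0 ∈ B0, n0 ∈ B0 → same block
Bisimilar ⇒ trace-equivalent.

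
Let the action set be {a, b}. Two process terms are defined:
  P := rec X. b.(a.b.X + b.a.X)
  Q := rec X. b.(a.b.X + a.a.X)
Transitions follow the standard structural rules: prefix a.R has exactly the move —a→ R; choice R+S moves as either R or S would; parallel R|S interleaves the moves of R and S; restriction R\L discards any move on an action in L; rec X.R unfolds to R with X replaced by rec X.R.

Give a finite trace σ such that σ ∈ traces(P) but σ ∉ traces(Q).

P's transition system — 4 states:
  p0 = rec X. b.(a.b.X + b.a.X) ⊢ —b→ p1
  p1 = a.b.(rec X. b.(a.b.X + b.a.X)) + b.a.(rec X. b.(a.b.X + b.a.X)) ⊢ —a→ p2, —b→ p3
  p2 = b.(rec X. b.(a.b.X + b.a.X)) ⊢ —b→ p0
  p3 = a.(rec X. b.(a.b.X + b.a.X)) ⊢ —a→ p0
Q's transition system — 4 states:
  q0 = rec X. b.(a.b.X + a.a.X) ⊢ —b→ q1
  q1 = a.b.(rec X. b.(a.b.X + a.a.X)) + a.a.(rec X. b.(a.b.X + a.a.X)) ⊢ —a→ q2, —a→ q3
  q2 = a.(rec X. b.(a.b.X + a.a.X)) ⊢ —a→ q0
  q3 = b.(rec X. b.(a.b.X + a.a.X)) ⊢ —b→ q0
Run σ = ⟨bb⟩ on P: start {p0}
  after b @ step 1: {p1}
  after b @ step 2: {p3}
  P completes σ.
Run σ = ⟨bb⟩ on Q: start {q0}
  after b @ step 1: {q1}
  after b @ step 2: ∅  — Q cannot continue

bb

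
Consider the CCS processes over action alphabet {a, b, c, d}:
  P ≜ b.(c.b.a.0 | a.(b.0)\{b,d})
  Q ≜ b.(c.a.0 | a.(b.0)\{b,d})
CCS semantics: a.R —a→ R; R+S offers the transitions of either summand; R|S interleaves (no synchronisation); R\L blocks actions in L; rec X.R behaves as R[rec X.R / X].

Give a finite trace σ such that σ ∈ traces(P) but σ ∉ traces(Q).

Reachable graph of P (9 states):
  u0 = b.(c.b.a.0 | a.(b.0)\{b,d}) has moves ··b··> u1
  u1 = c.b.a.0 | a.(b.0)\{b,d} has moves ··a··> u2, ··c··> u3
  u2 = c.b.a.0 | (b.0)\{b,d} has moves ··c··> u4
  u3 = b.a.0 | a.(b.0)\{b,d} has moves ··a··> u4, ··b··> u5
  u4 = b.a.0 | (b.0)\{b,d} has moves ··b··> u6
  u5 = a.0 | a.(b.0)\{b,d} has moves ··a··> u6, ··a··> u7
  u6 = a.0 | (b.0)\{b,d} has moves ··a··> u8
  u7 = 0 | a.(b.0)\{b,d} has moves ··a··> u8
  u8 = 0 | (b.0)\{b,d} has moves deadlocked
Reachable graph of Q (7 states):
  v0 = b.(c.a.0 | a.(b.0)\{b,d}) has moves ··b··> v1
  v1 = c.a.0 | a.(b.0)\{b,d} has moves ··a··> v2, ··c··> v3
  v2 = c.a.0 | (b.0)\{b,d} has moves ··c··> v4
  v3 = a.0 | a.(b.0)\{b,d} has moves ··a··> v4, ··a··> v5
  v4 = a.0 | (b.0)\{b,d} has moves ··a··> v6
  v5 = 0 | a.(b.0)\{b,d} has moves ··a··> v6
  v6 = 0 | (b.0)\{b,d} has moves deadlocked
Trace ⟨bcb⟩ through P, begin at {u0}:
  after b @ step 1: {u1}
  after c @ step 2: {u3}
  after b @ step 3: {u5}
  P completes σ.
Trace ⟨bcb⟩ through Q, begin at {v0}:
  after b @ step 1: {v1}
  after c @ step 2: {v3}
  after b @ step 3: no successor for Q

bcb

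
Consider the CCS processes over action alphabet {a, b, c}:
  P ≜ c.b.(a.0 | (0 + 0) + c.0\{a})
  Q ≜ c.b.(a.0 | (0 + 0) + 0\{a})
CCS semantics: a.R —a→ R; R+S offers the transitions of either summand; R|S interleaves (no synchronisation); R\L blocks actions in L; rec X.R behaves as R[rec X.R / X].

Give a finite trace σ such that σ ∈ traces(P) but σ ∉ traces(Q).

cbc

LTS(P): 5 reachable states
  s0 = c.b.(a.0 | (0 + 0) + c.0\{a}) has moves -c-> s1
  s1 = b.(a.0 | (0 + 0) + c.0\{a}) has moves -b-> s2
  s2 = a.0 | (0 + 0) + c.0\{a} has moves -a-> s3, -c-> s4
  s3 = 0 | (0 + 0) has moves deadlocked
  s4 = 0\{a} has moves deadlocked
LTS(Q): 4 reachable states
  t0 = c.b.(a.0 | (0 + 0) + 0\{a}) has moves -c-> t1
  t1 = b.(a.0 | (0 + 0) + 0\{a}) has moves -b-> t2
  t2 = a.0 | (0 + 0) + 0\{a} has moves -a-> t3
  t3 = 0 | (0 + 0) has moves deadlocked
Executing cbc from P (initial set {s0}):
  [1] c ⇒ {s1}
  [2] b ⇒ {s2}
  [3] c ⇒ {s4}
  ✓ P
Executing cbc from Q (initial set {t0}):
  [1] c ⇒ {t1}
  [2] b ⇒ {t2}
  [3] c ⇒ ∅ (Q stuck)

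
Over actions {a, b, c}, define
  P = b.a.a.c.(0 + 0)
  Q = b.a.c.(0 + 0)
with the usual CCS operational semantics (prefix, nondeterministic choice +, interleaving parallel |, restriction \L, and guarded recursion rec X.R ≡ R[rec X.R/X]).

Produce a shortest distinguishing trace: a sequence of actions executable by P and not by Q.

baa

Reachable graph of P (5 states):
  u0 = b.a.a.c.(0 + 0) has moves --b--▸ u1
  u1 = a.a.c.(0 + 0) has moves --a--▸ u2
  u2 = a.c.(0 + 0) has moves --a--▸ u3
  u3 = c.(0 + 0) has moves --c--▸ u4
  u4 = 0 + 0 has moves stopped
Reachable graph of Q (4 states):
  v0 = b.a.c.(0 + 0) has moves --b--▸ v1
  v1 = a.c.(0 + 0) has moves --a--▸ v2
  v2 = c.(0 + 0) has moves --c--▸ v3
  v3 = 0 + 0 has moves stopped
Trace ⟨baa⟩ through P, begin at {u0}:
  after b @ step 1: {u1}
  after a @ step 2: {u2}
  after a @ step 3: {u3}
  ✓ P
Trace ⟨baa⟩ through Q, begin at {v0}:
  after b @ step 1: {v1}
  after a @ step 2: {v2}
  after a @ step 3: ∅  — Q cannot continue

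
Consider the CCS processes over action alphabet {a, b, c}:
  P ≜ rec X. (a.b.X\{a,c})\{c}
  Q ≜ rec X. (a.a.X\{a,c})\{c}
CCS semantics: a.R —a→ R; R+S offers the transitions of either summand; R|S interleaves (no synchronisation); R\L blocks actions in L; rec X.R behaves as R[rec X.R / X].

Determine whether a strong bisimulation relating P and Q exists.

not bisimilar

Reachable graph of P (3 states):
  m0 = rec X. (a.b.X\{a,c})\{c} :: =a=> m1
  m1 = (b.(rec X. (a.b.X\{a,c})\{c})\{a,c})\{c} :: =b=> m2
  m2 = (rec X. (a.b.X\{a,c})\{c})\{a,c}\{c} :: ∅
Reachable graph of Q (3 states):
  n0 = rec X. (a.a.X\{a,c})\{c} :: =a=> n1
  n1 = (a.(rec X. (a.a.X\{a,c})\{c})\{a,c})\{c} :: =a=> n2
  n2 = (rec X. (a.a.X\{a,c})\{c})\{a,c}\{c} :: ∅
Bisimilarity quotient blocks:
  B0 = {m0}
  B1 = {m1}
  B2 = {m2, n2}
  B3 = {n0}
  B4 = {n1}
m0 ∈ B0, n0 ∈ B3 → different blocks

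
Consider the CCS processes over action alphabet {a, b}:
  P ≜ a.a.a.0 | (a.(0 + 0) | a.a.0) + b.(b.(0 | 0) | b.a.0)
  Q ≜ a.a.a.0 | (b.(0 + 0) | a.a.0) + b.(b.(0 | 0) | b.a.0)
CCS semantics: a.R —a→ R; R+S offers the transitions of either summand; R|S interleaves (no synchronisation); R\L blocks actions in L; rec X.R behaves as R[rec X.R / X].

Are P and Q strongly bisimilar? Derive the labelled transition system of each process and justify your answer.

P's transition system — 30 states:
  u0 = a.a.a.0 | (a.(0 + 0) | a.a.0) + b.(b.(0 | 0) | b.a.0) | —a→ u1, —a→ u2, —a→ u3, —b→ u4
  u1 = a.a.0 | (a.(0 + 0) | a.a.0) | —a→ u5, —a→ u6, —a→ u7
  u2 = a.a.a.0 | ((0 + 0) | a.a.0) | —a→ u6, —a→ u8
  u3 = a.a.a.0 | (a.(0 + 0) | a.0) | —a→ u7, —a→ u8, —a→ u9
  u4 = b.(0 | 0) | b.a.0 | —b→ u10, —b→ u11
  u5 = a.0 | (a.(0 + 0) | a.a.0) | —a→ u12, —a→ u13, —a→ u14
  u6 = a.a.0 | ((0 + 0) | a.a.0) | —a→ u13, —a→ u15
  u7 = a.a.0 | (a.(0 + 0) | a.0) | —a→ u14, —a→ u15, —a→ u16
  u8 = a.a.a.0 | ((0 + 0) | a.0) | —a→ u15, —a→ u17
  u9 = a.a.a.0 | (a.(0 + 0) | 0) | —a→ u16, —a→ u17
  u10 = 0 | 0 | b.a.0 | —b→ u18
  u11 = b.(0 | 0) | a.0 | —a→ u19, —b→ u18
  u12 = 0 | (a.(0 + 0) | a.a.0) | —a→ u20, —a→ u21
  u13 = a.0 | ((0 + 0) | a.a.0) | —a→ u20, —a→ u22
  u14 = a.0 | (a.(0 + 0) | a.0) | —a→ u21, —a→ u22, —a→ u23
  u15 = a.a.0 | ((0 + 0) | a.0) | —a→ u22, —a→ u24
  u16 = a.a.0 | (a.(0 + 0) | 0) | —a→ u23, —a→ u24
  u17 = a.a.a.0 | ((0 + 0) | 0) | —a→ u24
  u18 = 0 | 0 | a.0 | —a→ u25
  u19 = b.(0 | 0) | 0 | —b→ u25
  u20 = 0 | ((0 + 0) | a.a.0) | —a→ u26
  u21 = 0 | (a.(0 + 0) | a.0) | —a→ u26, —a→ u27
  u22 = a.0 | ((0 + 0) | a.0) | —a→ u26, —a→ u28
  u23 = a.0 | (a.(0 + 0) | 0) | —a→ u27, —a→ u28
  u24 = a.a.0 | ((0 + 0) | 0) | —a→ u28
  u25 = 0 | 0 | 0 | (no moves)
  u26 = 0 | ((0 + 0) | a.0) | —a→ u29
  u27 = 0 | (a.(0 + 0) | 0) | —a→ u29
  u28 = a.0 | ((0 + 0) | 0) | —a→ u29
  u29 = 0 | ((0 + 0) | 0) | (no moves)
Q's transition system — 30 states:
  v0 = a.a.a.0 | (b.(0 + 0) | a.a.0) + b.(b.(0 | 0) | b.a.0) | —a→ v1, —a→ v2, —b→ v3, —b→ v4
  v1 = a.a.0 | (b.(0 + 0) | a.a.0) | —a→ v5, —a→ v6, —b→ v7
  v2 = a.a.a.0 | (b.(0 + 0) | a.0) | —a→ v6, —a→ v8, —b→ v9
  v3 = a.a.a.0 | ((0 + 0) | a.a.0) | —a→ v7, —a→ v9
  v4 = b.(0 | 0) | b.a.0 | —b→ v10, —b→ v11
  v5 = a.0 | (b.(0 + 0) | a.a.0) | —a→ v12, —a→ v13, —b→ v14
  v6 = a.a.0 | (b.(0 + 0) | a.0) | —a→ v13, —a→ v15, —b→ v16
  v7 = a.a.0 | ((0 + 0) | a.a.0) | —a→ v14, —a→ v16
  v8 = a.a.a.0 | (b.(0 + 0) | 0) | —a→ v15, —b→ v17
  v9 = a.a.a.0 | ((0 + 0) | a.0) | —a→ v16, —a→ v17
  v10 = 0 | 0 | b.a.0 | —b→ v18
  v11 = b.(0 | 0) | a.0 | —a→ v19, —b→ v18
  v12 = 0 | (b.(0 + 0) | a.a.0) | —a→ v20, —b→ v21
  v13 = a.0 | (b.(0 + 0) | a.0) | —a→ v20, —a→ v22, —b→ v23
  v14 = a.0 | ((0 + 0) | a.a.0) | —a→ v21, —a→ v23
  v15 = a.a.0 | (b.(0 + 0) | 0) | —a→ v22, —b→ v24
  v16 = a.a.0 | ((0 + 0) | a.0) | —a→ v23, —a→ v24
  v17 = a.a.a.0 | ((0 + 0) | 0) | —a→ v24
  v18 = 0 | 0 | a.0 | —a→ v25
  v19 = b.(0 | 0) | 0 | —b→ v25
  v20 = 0 | (b.(0 + 0) | a.0) | —a→ v26, —b→ v27
  v21 = 0 | ((0 + 0) | a.a.0) | —a→ v27
  v22 = a.0 | (b.(0 + 0) | 0) | —a→ v26, —b→ v28
  v23 = a.0 | ((0 + 0) | a.0) | —a→ v27, —a→ v28
  v24 = a.a.0 | ((0 + 0) | 0) | —a→ v28
  v25 = 0 | 0 | 0 | (no moves)
  v26 = 0 | (b.(0 + 0) | 0) | —b→ v29
  v27 = 0 | ((0 + 0) | a.0) | —a→ v29
  v28 = a.0 | ((0 + 0) | 0) | —a→ v29
  v29 = 0 | ((0 + 0) | 0) | (no moves)
Coarsest stable partition (strong bisimilarity classes):
  B0 = {u0}
  B1 = {u4, v4}
  B2 = {u10, v10}
  B3 = {u18, u26, u27, u28, v18, v27, v28}
  B4 = {u25, u29, v25, v29}
  B5 = {u11, v11, v20, v22}
  B6 = {u19, v19, v26}
  B7 = {u1, u2, u3, v3}
  B8 = {u5, u6, u7, u8, u9, v7, v9}
  B9 = {u12, u13, u14, u15, u16, u17, v14, v16, v17}
  B10 = {u20, u21, u22, u23, u24, v21, v23, v24}
  B11 = {v0}
  B12 = {v1, v2}
  B13 = {v5, v6, v8}
  B14 = {v12, v13, v15}
u0 ∈ B0, v0 ∈ B11 → different blocks

not bisimilar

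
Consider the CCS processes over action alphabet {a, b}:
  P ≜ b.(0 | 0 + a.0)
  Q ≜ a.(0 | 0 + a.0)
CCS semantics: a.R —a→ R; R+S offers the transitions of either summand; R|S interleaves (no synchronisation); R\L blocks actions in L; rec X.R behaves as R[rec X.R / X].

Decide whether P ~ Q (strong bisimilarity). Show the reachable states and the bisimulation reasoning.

LTS(P): 3 reachable states
  p0 = b.(0 | 0 + a.0) has moves -b-> p1
  p1 = 0 | 0 + a.0 has moves -a-> p2
  p2 = 0 has moves deadlocked
LTS(Q): 3 reachable states
  q0 = a.(0 | 0 + a.0) has moves -a-> q1
  q1 = 0 | 0 + a.0 has moves -a-> q2
  q2 = 0 has moves deadlocked
Partition-refinement fixed point:
  B0 = {p0}
  B1 = {p1, q1}
  B2 = {p2, q2}
  B3 = {q0}
p0 ∈ B0, q0 ∈ B3 → different blocks

not bisimilar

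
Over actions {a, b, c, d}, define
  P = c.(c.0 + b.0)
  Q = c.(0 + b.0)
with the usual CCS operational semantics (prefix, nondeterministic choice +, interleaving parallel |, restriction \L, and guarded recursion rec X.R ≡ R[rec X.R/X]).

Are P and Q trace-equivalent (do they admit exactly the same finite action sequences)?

trace-distinct — witness ⟨cc⟩

Reachable graph of P (3 states):
  p0 = c.(c.0 + b.0) ⊢ =c=> p1
  p1 = c.0 + b.0 ⊢ =b=> p2, =c=> p2
  p2 = 0 ⊢ deadlocked
Reachable graph of Q (3 states):
  q0 = c.(0 + b.0) ⊢ =c=> q1
  q1 = 0 + b.0 ⊢ =b=> q2
  q2 = 0 ⊢ deadlocked
Trace ⟨cc⟩ through P, begin at {p0}:
  after c @ step 1: {p1}
  after c @ step 2: {p2}
  P completes σ.
Trace ⟨cc⟩ through Q, begin at {q0}:
  after c @ step 1: {q1}
  after c @ step 2: ∅  — Q cannot continue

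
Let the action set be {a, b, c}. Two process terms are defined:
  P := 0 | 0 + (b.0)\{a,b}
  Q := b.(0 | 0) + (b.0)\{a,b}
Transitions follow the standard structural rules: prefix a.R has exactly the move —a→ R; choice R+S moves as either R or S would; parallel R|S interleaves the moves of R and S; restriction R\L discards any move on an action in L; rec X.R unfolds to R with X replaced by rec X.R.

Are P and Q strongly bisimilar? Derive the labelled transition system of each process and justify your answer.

P's transition system — 1 states:
  p0 = 0 | 0 + (b.0)\{a,b} has moves (no moves)
Q's transition system — 2 states:
  q0 = b.(0 | 0) + (b.0)\{a,b} has moves —b→ q1
  q1 = 0 | 0 has moves (no moves)
Bisimilarity quotient blocks:
  B0 = {p0, q1}
  B1 = {q0}
p0 ∈ B0, q0 ∈ B1 → different blocks

P ≁ Q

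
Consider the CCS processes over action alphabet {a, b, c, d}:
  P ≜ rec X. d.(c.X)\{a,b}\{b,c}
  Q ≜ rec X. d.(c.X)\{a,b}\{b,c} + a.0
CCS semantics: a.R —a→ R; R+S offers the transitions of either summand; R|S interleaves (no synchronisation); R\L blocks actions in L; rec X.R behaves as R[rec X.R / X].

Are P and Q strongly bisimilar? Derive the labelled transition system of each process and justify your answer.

NO

P's transition system — 2 states:
  p0 = rec X. d.(c.X)\{a,b}\{b,c} ⊢ —d→ p1
  p1 = (c.(rec X. d.(c.X)\{a,b}\{b,c}))\{a,b}\{b,c} ⊢ (no moves)
Q's transition system — 3 states:
  q0 = rec X. d.(c.X)\{a,b}\{b,c} + a.0 ⊢ —a→ q1, —d→ q2
  q1 = 0 ⊢ (no moves)
  q2 = (c.(rec X. d.(c.X)\{a,b}\{b,c} + a.0))\{a,b}\{b,c} ⊢ (no moves)
Coarsest stable partition (strong bisimilarity classes):
  B0 = {p0}
  B1 = {p1, q1, q2}
  B2 = {q0}
p0 ∈ B0, q0 ∈ B2 → different blocks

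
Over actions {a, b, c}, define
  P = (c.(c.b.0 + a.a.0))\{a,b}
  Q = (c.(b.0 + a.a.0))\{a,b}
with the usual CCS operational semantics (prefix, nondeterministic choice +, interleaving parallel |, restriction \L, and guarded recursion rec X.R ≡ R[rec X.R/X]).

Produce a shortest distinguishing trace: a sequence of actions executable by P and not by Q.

cc

P's transition system — 3 states:
  p0 = (c.(c.b.0 + a.a.0))\{a,b} | -c-> p1
  p1 = (c.b.0 + a.a.0)\{a,b} | -c-> p2
  p2 = (b.0)\{a,b} | ·
Q's transition system — 2 states:
  q0 = (c.(b.0 + a.a.0))\{a,b} | -c-> q1
  q1 = (b.0 + a.a.0)\{a,b} | ·
Executing cc from P (initial set {p0}):
  after c @ step 1: {p1}
  after c @ step 2: {p2}
  — P admits the full trace.
Executing cc from Q (initial set {q0}):
  after c @ step 1: {q1}
  after c @ step 2: ∅ (Q stuck)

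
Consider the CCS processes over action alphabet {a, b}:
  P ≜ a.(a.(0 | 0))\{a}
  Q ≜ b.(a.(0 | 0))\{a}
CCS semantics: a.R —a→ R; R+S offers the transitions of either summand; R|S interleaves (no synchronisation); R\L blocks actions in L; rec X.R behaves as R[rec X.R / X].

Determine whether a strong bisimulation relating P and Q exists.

NO

P's transition system — 2 states:
  u0 = a.(a.(0 | 0))\{a} :: -a-> u1
  u1 = (a.(0 | 0))\{a} :: ∅
Q's transition system — 2 states:
  v0 = b.(a.(0 | 0))\{a} :: -b-> v1
  v1 = (a.(0 | 0))\{a} :: ∅
Partition-refinement fixed point:
  B0 = {u0}
  B1 = {u1, v1}
  B2 = {v0}
u0 ∈ B0, v0 ∈ B2 → different blocks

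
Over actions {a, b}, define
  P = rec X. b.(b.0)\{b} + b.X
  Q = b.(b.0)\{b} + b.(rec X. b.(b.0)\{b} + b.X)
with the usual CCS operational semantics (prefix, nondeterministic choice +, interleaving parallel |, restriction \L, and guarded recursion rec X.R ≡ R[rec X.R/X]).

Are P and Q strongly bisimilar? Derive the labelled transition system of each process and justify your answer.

bisimilar

Reachable graph of P (2 states):
  m0 = rec X. b.(b.0)\{b} + b.X has moves =b=> m0, =b=> m1
  m1 = (b.0)\{b} has moves (no moves)
Reachable graph of Q (3 states):
  n0 = b.(b.0)\{b} + b.(rec X. b.(b.0)\{b} + b.X) has moves =b=> n1, =b=> n2
  n1 = (b.0)\{b} has moves (no moves)
  n2 = rec X. b.(b.0)\{b} + b.X has moves =b=> n1, =b=> n2
Partition-refinement fixed point:
  B0 = {m0, n0, n2}
  B1 = {m1, n1}
m0 ∈ B0, n0 ∈ B0 → same block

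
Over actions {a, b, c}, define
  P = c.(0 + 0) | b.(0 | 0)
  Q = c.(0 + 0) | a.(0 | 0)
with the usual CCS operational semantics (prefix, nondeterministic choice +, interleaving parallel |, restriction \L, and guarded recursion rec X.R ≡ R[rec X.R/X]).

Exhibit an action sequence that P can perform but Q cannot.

LTS(P): 4 reachable states
  u0 = c.(0 + 0) | b.(0 | 0) has moves -b-> u1, -c-> u2
  u1 = c.(0 + 0) | (0 | 0) has moves -c-> u3
  u2 = (0 + 0) | b.(0 | 0) has moves -b-> u3
  u3 = (0 + 0) | (0 | 0) has moves (no moves)
LTS(Q): 4 reachable states
  v0 = c.(0 + 0) | a.(0 | 0) has moves -a-> v1, -c-> v2
  v1 = c.(0 + 0) | (0 | 0) has moves -c-> v3
  v2 = (0 + 0) | a.(0 | 0) has moves -a-> v3
  v3 = (0 + 0) | (0 | 0) has moves (no moves)
Executing b from P (initial set {u0}):
  step 1 (b): {u1}
  — P admits the full trace.
Executing b from Q (initial set {v0}):
  step 1 (b): ∅ (Q stuck)

b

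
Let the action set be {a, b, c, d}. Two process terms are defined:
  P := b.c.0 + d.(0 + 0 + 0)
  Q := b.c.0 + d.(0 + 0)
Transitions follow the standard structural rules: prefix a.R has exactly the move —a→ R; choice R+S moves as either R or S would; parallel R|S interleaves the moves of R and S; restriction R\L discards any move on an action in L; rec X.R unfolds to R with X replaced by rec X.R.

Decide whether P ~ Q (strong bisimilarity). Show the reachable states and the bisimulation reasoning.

LTS(P): 4 reachable states
  m0 = b.c.0 + d.(0 + 0 + 0) ⊢ -b-> m1, -d-> m2
  m1 = c.0 ⊢ -c-> m3
  m2 = 0 + 0 + 0 ⊢ (no moves)
  m3 = 0 ⊢ (no moves)
LTS(Q): 4 reachable states
  n0 = b.c.0 + d.(0 + 0) ⊢ -b-> n1, -d-> n2
  n1 = c.0 ⊢ -c-> n3
  n2 = 0 + 0 ⊢ (no moves)
  n3 = 0 ⊢ (no moves)
Coarsest stable partition (strong bisimilarity classes):
  B0 = {m0, n0}
  B1 = {m1, n1}
  B2 = {m2, m3, n2, n3}
m0 ∈ B0, n0 ∈ B0 → same block

YES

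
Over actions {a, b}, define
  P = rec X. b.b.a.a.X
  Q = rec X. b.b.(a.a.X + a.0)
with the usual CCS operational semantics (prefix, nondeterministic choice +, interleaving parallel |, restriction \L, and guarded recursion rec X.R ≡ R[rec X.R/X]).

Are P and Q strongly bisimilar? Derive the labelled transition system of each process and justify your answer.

LTS(P): 4 reachable states
  s0 = rec X. b.b.a.a.X has moves --b--▸ s1
  s1 = b.a.a.(rec X. b.b.a.a.X) has moves --b--▸ s2
  s2 = a.a.(rec X. b.b.a.a.X) has moves --a--▸ s3
  s3 = a.(rec X. b.b.a.a.X) has moves --a--▸ s0
LTS(Q): 5 reachable states
  t0 = rec X. b.b.(a.a.X + a.0) has moves --b--▸ t1
  t1 = b.(a.a.(rec X. b.b.(a.a.X + a.0)) + a.0) has moves --b--▸ t2
  t2 = a.a.(rec X. b.b.(a.a.X + a.0)) + a.0 has moves --a--▸ t3, --a--▸ t4
  t3 = 0 has moves stopped
  t4 = a.(rec X. b.b.(a.a.X + a.0)) has moves --a--▸ t0
Bisimilarity quotient blocks:
  B0 = {s0}
  B1 = {s1}
  B2 = {s2}
  B3 = {s3}
  B4 = {t0}
  B5 = {t1}
  B6 = {t2}
  B7 = {t3}
  B8 = {t4}
s0 ∈ B0, t0 ∈ B4 → different blocks

not bisimilar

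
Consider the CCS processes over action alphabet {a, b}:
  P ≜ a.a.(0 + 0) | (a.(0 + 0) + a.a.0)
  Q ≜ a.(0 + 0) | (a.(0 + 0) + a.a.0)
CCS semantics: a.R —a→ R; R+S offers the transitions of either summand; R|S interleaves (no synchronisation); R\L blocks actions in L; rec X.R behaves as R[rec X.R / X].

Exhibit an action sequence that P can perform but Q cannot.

LTS(P): 12 reachable states
  s0 = a.a.(0 + 0) | (a.(0 + 0) + a.a.0) | -a-> s1, -a-> s2, -a-> s3
  s1 = a.(0 + 0) | (a.(0 + 0) + a.a.0) | -a-> s4, -a-> s5, -a-> s6
  s2 = a.a.(0 + 0) | (0 + 0) | -a-> s5
  s3 = a.a.(0 + 0) | a.0 | -a-> s6, -a-> s7
  s4 = (0 + 0) | (a.(0 + 0) + a.a.0) | -a-> s8, -a-> s9
  s5 = a.(0 + 0) | (0 + 0) | -a-> s8
  s6 = a.(0 + 0) | a.0 | -a-> s10, -a-> s9
  s7 = a.a.(0 + 0) | 0 | -a-> s10
  s8 = (0 + 0) | (0 + 0) | stopped
  s9 = (0 + 0) | a.0 | -a-> s11
  s10 = a.(0 + 0) | 0 | -a-> s11
  s11 = (0 + 0) | 0 | stopped
LTS(Q): 8 reachable states
  t0 = a.(0 + 0) | (a.(0 + 0) + a.a.0) | -a-> t1, -a-> t2, -a-> t3
  t1 = (0 + 0) | (a.(0 + 0) + a.a.0) | -a-> t4, -a-> t5
  t2 = a.(0 + 0) | (0 + 0) | -a-> t4
  t3 = a.(0 + 0) | a.0 | -a-> t5, -a-> t6
  t4 = (0 + 0) | (0 + 0) | stopped
  t5 = (0 + 0) | a.0 | -a-> t7
  t6 = a.(0 + 0) | 0 | -a-> t7
  t7 = (0 + 0) | 0 | stopped
Run σ = ⟨aaaa⟩ on P: start {s0}
  [1] a ⇒ {s1, s2, s3}
  [2] a ⇒ {s4, s5, s6, s7}
  [3] a ⇒ {s10, s8, s9}
  [4] a ⇒ {s11}
  P completes σ.
Run σ = ⟨aaaa⟩ on Q: start {t0}
  [1] a ⇒ {t1, t2, t3}
  [2] a ⇒ {t4, t5, t6}
  [3] a ⇒ {t7}
  [4] a ⇒ no successor for Q

aaaa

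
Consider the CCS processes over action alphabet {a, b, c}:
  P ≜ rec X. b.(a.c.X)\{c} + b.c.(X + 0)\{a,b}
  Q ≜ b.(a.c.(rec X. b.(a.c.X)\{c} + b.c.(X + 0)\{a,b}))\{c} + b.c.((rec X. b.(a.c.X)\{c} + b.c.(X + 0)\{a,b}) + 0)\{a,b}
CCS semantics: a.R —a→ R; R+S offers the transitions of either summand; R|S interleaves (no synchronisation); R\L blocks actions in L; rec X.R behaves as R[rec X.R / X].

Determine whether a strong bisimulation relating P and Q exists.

P ~ Q

LTS(P): 5 reachable states
  s0 = rec X. b.(a.c.X)\{c} + b.c.(X + 0)\{a,b} | ··b··> s1, ··b··> s2
  s1 = (a.c.(rec X. b.(a.c.X)\{c} + b.c.(X + 0)\{a,b}))\{c} | ··a··> s3
  s2 = c.((rec X. b.(a.c.X)\{c} + b.c.(X + 0)\{a,b}) + 0)\{a,b} | ··c··> s4
  s3 = (c.(rec X. b.(a.c.X)\{c} + b.c.(X + 0)\{a,b}))\{c} | ·
  s4 = ((rec X. b.(a.c.X)\{c} + b.c.(X + 0)\{a,b}) + 0)\{a,b} | ·
LTS(Q): 5 reachable states
  t0 = b.(a.c.(rec X. b.(a.c.X)\{c} + b.c.(X + 0)\{a,b}))\{c} + b.c.((rec X. b.(a.c.X)\{c} + b.c.(X + 0)\{a,b}) + 0)\{a,b} | ··b··> t1, ··b··> t2
  t1 = (a.c.(rec X. b.(a.c.X)\{c} + b.c.(X + 0)\{a,b}))\{c} | ··a··> t3
  t2 = c.((rec X. b.(a.c.X)\{c} + b.c.(X + 0)\{a,b}) + 0)\{a,b} | ··c··> t4
  t3 = (c.(rec X. b.(a.c.X)\{c} + b.c.(X + 0)\{a,b}))\{c} | ·
  t4 = ((rec X. b.(a.c.X)\{c} + b.c.(X + 0)\{a,b}) + 0)\{a,b} | ·
Partition-refinement fixed point:
  B0 = {s0, t0}
  B1 = {s2, t2}
  B2 = {s3, s4, t3, t4}
  B3 = {s1, t1}
s0 ∈ B0, t0 ∈ B0 → same block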